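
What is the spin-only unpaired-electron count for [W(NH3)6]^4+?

Ligand charges: ammonia is neutral. With an overall charge of +4 the tungsten centre must be in the +4 oxidation state.
Group 6 minus oxidation state 4 gives a d² configuration.
In an octahedral field the d² configuration is t₂g²e_g⁰ (only one arrangement possible), giving 2 unpaired electrons.

2 unpaired electrons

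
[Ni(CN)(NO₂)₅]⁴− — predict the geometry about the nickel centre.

octahedral

Each cyanide is −1; each nitro (N-bound nitrite) is −1; balancing the −4 overall charge requires Ni(II).
Nickel is a group-10 element; Ni(II) is therefore d⁸.
With 6 monodentate ligands the coordination number is 6.
Six donors around a single metal centre give an octahedral coordination sphere.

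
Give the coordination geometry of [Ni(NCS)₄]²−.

tetrahedral

Ligand charges: each isothiocyanate is −1. With an overall charge of −2 the nickel centre must be in the +2 oxidation state.
Nickel is a group-10 element; Ni(II) is therefore d⁸.
With 4 monodentate ligands the coordination number is 4.
Isothiocyanate is a weak-field ligand.
With weak-field ligands the CFSE gain from square planar is small, so a 3d d⁸ ion takes the sterically preferred tetrahedral geometry.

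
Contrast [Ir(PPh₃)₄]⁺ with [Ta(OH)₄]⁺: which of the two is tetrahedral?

For [Ir(PPh₃)₄]⁺: Ligand charges: triphenylphosphine is neutral. With an overall charge of +1 the iridium centre must be in the +1 oxidation state. Iridium is a group-9 element; Ir(I) is therefore d⁸. A 5d d⁸ ion has a large crystal-field splitting; square planar leaves the high-energy d_{x²−y²} orbital empty and maximises CFSE. → square planar.
For [Ta(OH)₄]⁺: Summing ligand charges against the +1 overall charge gives an oxidation state of +5 for tantalum. Tantalum is a group-5 element; Ta(V) is therefore d⁰. A d⁰ ion has no crystal-field stabilisation preference between square planar and tetrahedral, so four ligands adopt the sterically favoured tetrahedral geometry. → tetrahedral.

[Ta(OH)₄]⁺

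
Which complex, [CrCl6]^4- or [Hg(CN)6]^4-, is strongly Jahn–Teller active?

[CrCl6]^4-

[CrCl6]^4-: Ligand charges: each chloride is −1. With an overall charge of −4 the chromium centre must be in the +2 oxidation state. Chromium is a group-6 element; Cr(II) is therefore d⁴. Chloride is a weak-field ligand for a first-row metal, so the complex is high-spin. The t₂g³e_g¹ (high-spin) configuration has an unevenly filled e_g set; the Jahn–Teller theorem predicts a tetragonal distortion (typically axial elongation) to lift the degeneracy.
[Hg(CN)6]^4-: Each cyanide is −1; balancing the −4 overall charge requires Hg(II). Hg sits in group 12, so the d-electron count is 12 − 2 = 10. The d¹⁰ configuration leaves the e_g set evenly filled (or empty) — no strong Jahn–Teller driving force.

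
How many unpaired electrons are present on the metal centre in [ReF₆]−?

2 unpaired electrons

Each fluoride is −1; balancing the −1 overall charge requires Re(V).
Re sits in group 7, so the d-electron count is 7 − 5 = 2.
In an octahedral field the d² configuration is t₂g²e_g⁰ (only one arrangement possible), giving 2 unpaired electrons.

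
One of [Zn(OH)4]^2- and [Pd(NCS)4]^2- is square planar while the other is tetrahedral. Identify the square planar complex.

[Pd(NCS)4]^2-

For [Zn(OH)4]^2-: Ligand charges: each hydroxide is −1. With an overall charge of −2 the zinc centre must be in the +2 oxidation state. Zinc is a group-12 element; Zn(II) is therefore d¹⁰. A d¹⁰ ion has no crystal-field stabilisation preference between square planar and tetrahedral, so four ligands adopt the sterically favoured tetrahedral geometry. → tetrahedral.
For [Pd(NCS)4]^2-: Each isothiocyanate is −1; balancing the −2 overall charge requires Pd(II). Group 10 minus oxidation state 2 gives a d⁸ configuration. A 4d d⁸ ion has a large crystal-field splitting; square planar leaves the high-energy d_{x²−y²} orbital empty and maximises CFSE. → square planar.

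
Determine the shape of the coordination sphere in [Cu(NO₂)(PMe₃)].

Ligand charges: each nitro (N-bound nitrite) is −1; trimethylphosphine is neutral. With an overall charge of 0 the copper centre must be in the +1 oxidation state.
Group 11 minus oxidation state 1 gives a d¹⁰ configuration.
With 2 monodentate ligands the coordination number is 2.
A d¹⁰ ion with only two ligands adopts a linear arrangement (sp hybridisation; no CFSE preference).

linear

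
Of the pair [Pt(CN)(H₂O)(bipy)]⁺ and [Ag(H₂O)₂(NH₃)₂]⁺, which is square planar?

For [Pt(CN)(H₂O)(bipy)]⁺: Each cyanide is −1; water is neutral; 2,2′-bipyridine is neutral; balancing the +1 overall charge requires Pt(II). Group 10 minus oxidation state 2 gives a d⁸ configuration. A 5d d⁸ ion has a large crystal-field splitting; square planar leaves the high-energy d_{x²−y²} orbital empty and maximises CFSE. → square planar.
For [Ag(H₂O)₂(NH₃)₂]⁺: Ligand charges: water is neutral; ammonia is neutral. With an overall charge of +1 the silver centre must be in the +1 oxidation state. Ag sits in group 11, so the d-electron count is 11 − 1 = 10. A d¹⁰ ion has no crystal-field stabilisation preference between square planar and tetrahedral, so four ligands adopt the sterically favoured tetrahedral geometry. → tetrahedral.

[Pt(CN)(H₂O)(bipy)]⁺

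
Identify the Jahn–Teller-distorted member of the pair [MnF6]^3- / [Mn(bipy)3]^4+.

[MnF6]^3-: Each fluoride is −1; balancing the −3 overall charge requires Mn(III). Mn sits in group 7, so the d-electron count is 7 − 3 = 4. Fluoride is a weak-field ligand for a first-row metal, so the complex is high-spin. The t₂g³e_g¹ (high-spin) configuration has an unevenly filled e_g set; the Jahn–Teller theorem predicts a tetragonal distortion (typically axial elongation) to lift the degeneracy.
[Mn(bipy)3]^4+: 2,2′-bipyridine is neutral; balancing the +4 overall charge requires Mn(IV). Manganese is a group-7 element; Mn(IV) is therefore d³. The d³ configuration leaves the e_g set evenly filled (or empty) — no strong Jahn–Teller driving force.

[MnF6]^3-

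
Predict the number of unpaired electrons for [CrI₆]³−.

Each iodide is −1; balancing the −3 overall charge requires Cr(III).
Group 6 minus oxidation state 3 gives a d³ configuration.
In an octahedral field the d³ configuration is t₂g³e_g⁰ (only one arrangement possible), giving 3 unpaired electrons.

3 unpaired electrons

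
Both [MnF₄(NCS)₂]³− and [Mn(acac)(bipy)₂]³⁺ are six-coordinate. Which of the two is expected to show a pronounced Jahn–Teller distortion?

[MnF₄(NCS)₂]³−

[MnF₄(NCS)₂]³−: Summing ligand charges against the −3 overall charge gives an oxidation state of +3 for manganese. Mn sits in group 7, so the d-electron count is 7 − 3 = 4. Fluoride and isothiocyanate are weak-field ligands for a first-row metal, so the complex is high-spin. The t₂g³e_g¹ (high-spin) configuration has an unevenly filled e_g set; the Jahn–Teller theorem predicts a tetragonal distortion (typically axial elongation) to lift the degeneracy.
[Mn(acac)(bipy)₂]³⁺: Each acetylacetonate is −1; 2,2′-bipyridine is neutral; balancing the +3 overall charge requires Mn(IV). Group 7 minus oxidation state 4 gives a d³ configuration. The d³ configuration leaves the e_g set evenly filled (or empty) — no strong Jahn–Teller driving force.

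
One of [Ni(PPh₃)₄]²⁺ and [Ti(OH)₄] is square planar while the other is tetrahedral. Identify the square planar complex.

For [Ni(PPh₃)₄]²⁺: Triphenylphosphine is neutral; balancing the +2 overall charge requires Ni(II). Nickel is a group-10 element; Ni(II) is therefore d⁸. Triphenylphosphine is a strong-field ligand (high in the spectrochemical series). A 3d d⁸ ion with strong-field ligands gains enough CFSE to favour square planar over tetrahedral. → square planar.
For [Ti(OH)₄]: Ligand charges: each hydroxide is −1. With an overall charge of 0 the titanium centre must be in the +4 oxidation state. Group 4 minus oxidation state 4 gives a d⁰ configuration. A d⁰ ion has no crystal-field stabilisation preference between square planar and tetrahedral, so four ligands adopt the sterically favoured tetrahedral geometry. → tetrahedral.

[Ni(PPh₃)₄]²⁺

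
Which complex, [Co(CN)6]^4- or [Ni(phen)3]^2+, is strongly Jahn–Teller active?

[Co(CN)6]^4-: Each cyanide is −1; balancing the −4 overall charge requires Co(II). Co sits in group 9, so the d-electron count is 9 − 2 = 7. Cyanide is a strong-field ligand (high in the spectrochemical series) for a first-row metal, so the complex is low-spin. The t₂g⁶e_g¹ (low-spin) configuration has an unevenly filled e_g set; the Jahn–Teller theorem predicts a tetragonal distortion (typically axial elongation) to lift the degeneracy.
[Ni(phen)3]^2+: Summing ligand charges against the +2 overall charge gives an oxidation state of +2 for nickel. Group 10 minus oxidation state 2 gives a d⁸ configuration. The d⁸ configuration leaves the e_g set evenly filled (or empty) — no strong Jahn–Teller driving force.

[Co(CN)6]^4-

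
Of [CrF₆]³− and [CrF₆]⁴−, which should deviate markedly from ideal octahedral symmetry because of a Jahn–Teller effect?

[CrF₆]⁴−

[CrF₆]³−: Each fluoride is −1; balancing the −3 overall charge requires Cr(III). Group 6 minus oxidation state 3 gives a d³ configuration. The d³ configuration leaves the e_g set evenly filled (or empty) — no strong Jahn–Teller driving force.
[CrF₆]⁴−: Summing ligand charges against the −4 overall charge gives an oxidation state of +2 for chromium. Group 6 minus oxidation state 2 gives a d⁴ configuration. Fluoride is a weak-field ligand for a first-row metal, so the complex is high-spin. The t₂g³e_g¹ (high-spin) configuration has an unevenly filled e_g set; the Jahn–Teller theorem predicts a tetragonal distortion (typically axial elongation) to lift the degeneracy.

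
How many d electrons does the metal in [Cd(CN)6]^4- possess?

Summing ligand charges against the −4 overall charge gives an oxidation state of +2 for cadmium.
Cadmium is a group-12 element; Cd(II) is therefore d¹⁰.

d10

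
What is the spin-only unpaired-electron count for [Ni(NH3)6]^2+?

Summing ligand charges against the +2 overall charge gives an oxidation state of +2 for nickel.
Ni sits in group 10, so the d-electron count is 10 − 2 = 8.
In an octahedral field the d⁸ configuration is t₂g⁶e_g² (only one arrangement possible), giving 2 unpaired electrons.

2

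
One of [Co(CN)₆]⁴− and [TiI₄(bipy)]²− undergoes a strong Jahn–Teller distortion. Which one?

[Co(CN)₆]⁴−

[Co(CN)₆]⁴−: Ligand charges: each cyanide is −1. With an overall charge of −4 the cobalt centre must be in the +2 oxidation state. Group 9 minus oxidation state 2 gives a d⁷ configuration. Cyanide is a strong-field ligand (high in the spectrochemical series) for a first-row metal, so the complex is low-spin. The t₂g⁶e_g¹ (low-spin) configuration has an unevenly filled e_g set; the Jahn–Teller theorem predicts a tetragonal distortion (typically axial elongation) to lift the degeneracy.
[TiI₄(bipy)]²−: Ligand charges: each iodide is −1; 2,2′-bipyridine is neutral. With an overall charge of −2 the titanium centre must be in the +2 oxidation state. Titanium is a group-4 element; Ti(II) is therefore d². The d² configuration leaves the e_g set evenly filled (or empty) — no strong Jahn–Teller driving force.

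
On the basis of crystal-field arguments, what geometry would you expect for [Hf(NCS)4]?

Ligand charges: each isothiocyanate is −1. With an overall charge of 0 the hafnium centre must be in the +4 oxidation state.
Group 4 minus oxidation state 4 gives a d⁰ configuration.
Coordination number: 4.
A d⁰ ion has no crystal-field stabilisation preference between square planar and tetrahedral, so four ligands adopt the sterically favoured tetrahedral geometry.

tetrahedral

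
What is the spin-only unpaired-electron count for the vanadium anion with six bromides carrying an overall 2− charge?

1 unpaired electron

Each bromide is −1; balancing the −2 overall charge requires V(IV).
Group 5 minus oxidation state 4 gives a d¹ configuration.
In an octahedral field the d¹ configuration is t₂g¹e_g⁰ (only one arrangement possible), giving 1 unpaired electron.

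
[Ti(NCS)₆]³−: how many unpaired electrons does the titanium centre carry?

Summing ligand charges against the −3 overall charge gives an oxidation state of +3 for titanium.
Group 4 minus oxidation state 3 gives a d¹ configuration.
In an octahedral field the d¹ configuration is t₂g¹e_g⁰ (only one arrangement possible), giving 1 unpaired electron.

1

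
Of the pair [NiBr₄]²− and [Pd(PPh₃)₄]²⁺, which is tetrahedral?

For [NiBr₄]²−: Summing ligand charges against the −2 overall charge gives an oxidation state of +2 for nickel. Nickel is a group-10 element; Ni(II) is therefore d⁸. Bromide is a weak-field ligand. With weak-field ligands the CFSE gain from square planar is small, so a 3d d⁸ ion takes the sterically preferred tetrahedral geometry. → tetrahedral.
For [Pd(PPh₃)₄]²⁺: Summing ligand charges against the +2 overall charge gives an oxidation state of +2 for palladium. Palladium is a group-10 element; Pd(II) is therefore d⁸. A 4d d⁸ ion has a large crystal-field splitting; square planar leaves the high-energy d_{x²−y²} orbital empty and maximises CFSE. → square planar.

[NiBr₄]²−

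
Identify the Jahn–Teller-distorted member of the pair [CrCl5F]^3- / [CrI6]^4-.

[CrCl5F]^3-: Ligand charges: each chloride is −1; each fluoride is −1. With an overall charge of −3 the chromium centre must be in the +3 oxidation state. Chromium is a group-6 element; Cr(III) is therefore d³. The d³ configuration leaves the e_g set evenly filled (or empty) — no strong Jahn–Teller driving force.
[CrI6]^4-: Ligand charges: each iodide is −1. With an overall charge of −4 the chromium centre must be in the +2 oxidation state. Cr sits in group 6, so the d-electron count is 6 − 2 = 4. Iodide is a weak-field ligand for a first-row metal, so the complex is high-spin. The t₂g³e_g¹ (high-spin) configuration has an unevenly filled e_g set; the Jahn–Teller theorem predicts a tetragonal distortion (typically axial elongation) to lift the degeneracy.

[CrI6]^4-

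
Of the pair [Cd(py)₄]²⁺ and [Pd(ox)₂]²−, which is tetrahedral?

For [Cd(py)₄]²⁺: Summing ligand charges against the +2 overall charge gives an oxidation state of +2 for cadmium. Cadmium is a group-12 element; Cd(II) is therefore d¹⁰. A d¹⁰ ion has no crystal-field stabilisation preference between square planar and tetrahedral, so four ligands adopt the sterically favoured tetrahedral geometry. → tetrahedral.
For [Pd(ox)₂]²−: Each oxalate is −2; balancing the −2 overall charge requires Pd(II). Pd sits in group 10, so the d-electron count is 10 − 2 = 8. A 4d d⁸ ion has a large crystal-field splitting; square planar leaves the high-energy d_{x²−y²} orbital empty and maximises CFSE. → square planar.

[Cd(py)₄]²⁺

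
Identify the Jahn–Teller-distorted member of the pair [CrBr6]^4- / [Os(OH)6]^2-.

[CrBr6]^4-

[CrBr6]^4-: Summing ligand charges against the −4 overall charge gives an oxidation state of +2 for chromium. Cr sits in group 6, so the d-electron count is 6 − 2 = 4. Bromide is a weak-field ligand for a first-row metal, so the complex is high-spin. The t₂g³e_g¹ (high-spin) configuration has an unevenly filled e_g set; the Jahn–Teller theorem predicts a tetragonal distortion (typically axial elongation) to lift the degeneracy.
[Os(OH)6]^2-: Ligand charges: each hydroxide is −1. With an overall charge of −2 the osmium centre must be in the +4 oxidation state. Os sits in group 8, so the d-electron count is 8 − 4 = 4. A 5d ion has a large Δₒ and is invariably low-spin. The d⁴ configuration leaves the e_g set evenly filled (or empty) — no strong Jahn–Teller driving force.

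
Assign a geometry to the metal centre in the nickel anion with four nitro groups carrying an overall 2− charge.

Summing ligand charges against the −2 overall charge gives an oxidation state of +2 for nickel.
Nickel is a group-10 element; Ni(II) is therefore d⁸.
Coordination number: 4.
Nitro (N-bound nitrite) is a strong-field ligand (high in the spectrochemical series).
A 3d d⁸ ion with strong-field ligands gains enough CFSE to favour square planar over tetrahedral.

square planar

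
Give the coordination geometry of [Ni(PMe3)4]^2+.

Trimethylphosphine is neutral; balancing the +2 overall charge requires Ni(II).
Group 10 minus oxidation state 2 gives a d⁸ configuration.
Coordination number: 4.
Trimethylphosphine is a strong-field ligand (high in the spectrochemical series).
A 3d d⁸ ion with strong-field ligands gains enough CFSE to favour square planar over tetrahedral.

square planar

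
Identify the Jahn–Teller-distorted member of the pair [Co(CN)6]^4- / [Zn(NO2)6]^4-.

[Co(CN)6]^4-

[Co(CN)6]^4-: Each cyanide is −1; balancing the −4 overall charge requires Co(II). Cobalt is a group-9 element; Co(II) is therefore d⁷. Cyanide is a strong-field ligand (high in the spectrochemical series) for a first-row metal, so the complex is low-spin. The t₂g⁶e_g¹ (low-spin) configuration has an unevenly filled e_g set; the Jahn–Teller theorem predicts a tetragonal distortion (typically axial elongation) to lift the degeneracy.
[Zn(NO2)6]^4-: Each nitro (N-bound nitrite) is −1; balancing the −4 overall charge requires Zn(II). Group 12 minus oxidation state 2 gives a d¹⁰ configuration. The d¹⁰ configuration leaves the e_g set evenly filled (or empty) — no strong Jahn–Teller driving force.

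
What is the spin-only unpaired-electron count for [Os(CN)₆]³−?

1

Summing ligand charges against the −3 overall charge gives an oxidation state of +3 for osmium.
Osmium is a group-8 element; Os(III) is therefore d⁵.
The spin state decides the count: a 5d ion has a large Δₒ and is invariably low-spin.
An octahedral low-spin d⁵ ion is t₂g⁵e_g⁰, giving 1 unpaired electron.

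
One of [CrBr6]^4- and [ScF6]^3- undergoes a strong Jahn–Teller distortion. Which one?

[CrBr6]^4-: Summing ligand charges against the −4 overall charge gives an oxidation state of +2 for chromium. Chromium is a group-6 element; Cr(II) is therefore d⁴. Bromide is a weak-field ligand for a first-row metal, so the complex is high-spin. The t₂g³e_g¹ (high-spin) configuration has an unevenly filled e_g set; the Jahn–Teller theorem predicts a tetragonal distortion (typically axial elongation) to lift the degeneracy.
[ScF6]^3-: Ligand charges: each fluoride is −1. With an overall charge of −3 the scandium centre must be in the +3 oxidation state. Sc sits in group 3, so the d-electron count is 3 − 3 = 0. The d⁰ configuration leaves the e_g set evenly filled (or empty) — no strong Jahn–Teller driving force.

[CrBr6]^4-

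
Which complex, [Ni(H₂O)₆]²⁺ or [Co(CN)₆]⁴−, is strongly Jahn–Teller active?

[Co(CN)₆]⁴−

[Ni(H₂O)₆]²⁺: Water is neutral; balancing the +2 overall charge requires Ni(II). Ni sits in group 10, so the d-electron count is 10 − 2 = 8. The d⁸ configuration leaves the e_g set evenly filled (or empty) — no strong Jahn–Teller driving force.
[Co(CN)₆]⁴−: Ligand charges: each cyanide is −1. With an overall charge of −4 the cobalt centre must be in the +2 oxidation state. Co sits in group 9, so the d-electron count is 9 − 2 = 7. Cyanide is a strong-field ligand (high in the spectrochemical series) for a first-row metal, so the complex is low-spin. The t₂g⁶e_g¹ (low-spin) configuration has an unevenly filled e_g set; the Jahn–Teller theorem predicts a tetragonal distortion (typically axial elongation) to lift the degeneracy.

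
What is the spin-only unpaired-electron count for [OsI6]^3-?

Summing ligand charges against the −3 overall charge gives an oxidation state of +3 for osmium.
Os sits in group 8, so the d-electron count is 8 − 3 = 5.
The spin state decides the count: a 5d ion has a large Δₒ and is invariably low-spin.
An octahedral low-spin d⁵ ion is t₂g⁵e_g⁰, giving 1 unpaired electron.

1 unpaired electron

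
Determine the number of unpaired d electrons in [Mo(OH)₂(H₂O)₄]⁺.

Summing ligand charges against the +1 overall charge gives an oxidation state of +3 for molybdenum.
Mo sits in group 6, so the d-electron count is 6 − 3 = 3.
In an octahedral field the d³ configuration is t₂g³e_g⁰ (only one arrangement possible), giving 3 unpaired electrons.

3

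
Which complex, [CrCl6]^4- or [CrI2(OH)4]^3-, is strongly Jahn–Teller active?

[CrCl6]^4-

[CrCl6]^4-: Each chloride is −1; balancing the −4 overall charge requires Cr(II). Cr sits in group 6, so the d-electron count is 6 − 2 = 4. Chloride is a weak-field ligand for a first-row metal, so the complex is high-spin. The t₂g³e_g¹ (high-spin) configuration has an unevenly filled e_g set; the Jahn–Teller theorem predicts a tetragonal distortion (typically axial elongation) to lift the degeneracy.
[CrI2(OH)4]^3-: Summing ligand charges against the −3 overall charge gives an oxidation state of +3 for chromium. Group 6 minus oxidation state 3 gives a d³ configuration. The d³ configuration leaves the e_g set evenly filled (or empty) — no strong Jahn–Teller driving force.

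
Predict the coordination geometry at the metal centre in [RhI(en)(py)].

square planar

Summing ligand charges against the 0 overall charge gives an oxidation state of +1 for rhodium.
Rh sits in group 9, so the d-electron count is 9 − 1 = 8.
Counting donor atoms: 1×iodide (monodentate) → 1 donor; 1×ethylenediamine (bidentate) → 2 donors; 1×pyridine (monodentate) → 1 donor. Coordination number = 4.
A 4d d⁸ ion has a large crystal-field splitting; square planar leaves the high-energy d_{x²−y²} orbital empty and maximises CFSE.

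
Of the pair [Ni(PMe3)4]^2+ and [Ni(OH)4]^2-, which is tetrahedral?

For [Ni(PMe3)4]^2+: Summing ligand charges against the +2 overall charge gives an oxidation state of +2 for nickel. Nickel is a group-10 element; Ni(II) is therefore d⁸. Trimethylphosphine is a strong-field ligand (high in the spectrochemical series). A 3d d⁸ ion with strong-field ligands gains enough CFSE to favour square planar over tetrahedral. → square planar.
For [Ni(OH)4]^2-: Ligand charges: each hydroxide is −1. With an overall charge of −2 the nickel centre must be in the +2 oxidation state. Group 10 minus oxidation state 2 gives a d⁸ configuration. Hydroxide is a weak-field ligand. With weak-field ligands the CFSE gain from square planar is small, so a 3d d⁸ ion takes the sterically preferred tetrahedral geometry. → tetrahedral.

[Ni(OH)4]^2-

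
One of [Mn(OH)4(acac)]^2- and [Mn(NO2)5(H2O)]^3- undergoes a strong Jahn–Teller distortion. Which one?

[Mn(OH)4(acac)]^2-: Summing ligand charges against the −2 overall charge gives an oxidation state of +3 for manganese. Group 7 minus oxidation state 3 gives a d⁴ configuration. Acetylacetonate and hydroxide are weak-field ligands for a first-row metal, so the complex is high-spin. The t₂g³e_g¹ (high-spin) configuration has an unevenly filled e_g set; the Jahn–Teller theorem predicts a tetragonal distortion (typically axial elongation) to lift the degeneracy.
[Mn(NO2)5(H2O)]^3-: Ligand charges: each nitro (N-bound nitrite) is −1; water is neutral. With an overall charge of −3 the manganese centre must be in the +2 oxidation state. Group 7 minus oxidation state 2 gives a d⁵ configuration. Nitro (N-bound nitrite) is a strong-field ligand (high in the spectrochemical series) for a first-row metal, so the complex is low-spin. The d⁵ configuration leaves the e_g set evenly filled (or empty) — no strong Jahn–Teller driving force.

[Mn(OH)4(acac)]^2-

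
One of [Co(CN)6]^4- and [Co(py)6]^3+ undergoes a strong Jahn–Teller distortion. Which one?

[Co(CN)6]^4-

[Co(CN)6]^4-: Summing ligand charges against the −4 overall charge gives an oxidation state of +2 for cobalt. Cobalt is a group-9 element; Co(II) is therefore d⁷. Cyanide is a strong-field ligand (high in the spectrochemical series) for a first-row metal, so the complex is low-spin. The t₂g⁶e_g¹ (low-spin) configuration has an unevenly filled e_g set; the Jahn–Teller theorem predicts a tetragonal distortion (typically axial elongation) to lift the degeneracy.
[Co(py)6]^3+: Pyridine is neutral; balancing the +3 overall charge requires Co(III). Group 9 minus oxidation state 3 gives a d⁶ configuration. Co(III) has an exceptionally large octahedral splitting and is low-spin with essentially every ligand except fluoride. The d⁶ configuration leaves the e_g set evenly filled (or empty) — no strong Jahn–Teller driving force.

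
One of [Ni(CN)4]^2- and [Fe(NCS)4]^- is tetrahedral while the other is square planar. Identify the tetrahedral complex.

For [Ni(CN)4]^2-: Ligand charges: each cyanide is −1. With an overall charge of −2 the nickel centre must be in the +2 oxidation state. Ni sits in group 10, so the d-electron count is 10 − 2 = 8. Cyanide is a strong-field ligand (high in the spectrochemical series). A 3d d⁸ ion with strong-field ligands gains enough CFSE to favour square planar over tetrahedral. → square planar.
For [Fe(NCS)4]^-: Summing ligand charges against the −1 overall charge gives an oxidation state of +3 for iron. Group 8 minus oxidation state 3 gives a d⁵ configuration. A high-spin d⁵ ion has zero CFSE in either geometry, so four ligands adopt the sterically favoured tetrahedral geometry. → tetrahedral.

[Fe(NCS)4]^-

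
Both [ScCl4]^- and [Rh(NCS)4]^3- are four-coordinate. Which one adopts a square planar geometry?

[Rh(NCS)4]^3-

For [ScCl4]^-: Summing ligand charges against the −1 overall charge gives an oxidation state of +3 for scandium. Group 3 minus oxidation state 3 gives a d⁰ configuration. A d⁰ ion has no crystal-field stabilisation preference between square planar and tetrahedral, so four ligands adopt the sterically favoured tetrahedral geometry. → tetrahedral.
For [Rh(NCS)4]^3-: Summing ligand charges against the −3 overall charge gives an oxidation state of +1 for rhodium. Rhodium is a group-9 element; Rh(I) is therefore d⁸. A 4d d⁸ ion has a large crystal-field splitting; square planar leaves the high-energy d_{x²−y²} orbital empty and maximises CFSE. → square planar.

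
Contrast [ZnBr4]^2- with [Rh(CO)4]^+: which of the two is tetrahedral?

For [ZnBr4]^2-: Summing ligand charges against the −2 overall charge gives an oxidation state of +2 for zinc. Group 12 minus oxidation state 2 gives a d¹⁰ configuration. A d¹⁰ ion has no crystal-field stabilisation preference between square planar and tetrahedral, so four ligands adopt the sterically favoured tetrahedral geometry. → tetrahedral.
For [Rh(CO)4]^+: Ligand charges: carbonyl is neutral. With an overall charge of +1 the rhodium centre must be in the +1 oxidation state. Rhodium is a group-9 element; Rh(I) is therefore d⁸. A 4d d⁸ ion has a large crystal-field splitting; square planar leaves the high-energy d_{x²−y²} orbital empty and maximises CFSE. → square planar.

[ZnBr4]^2-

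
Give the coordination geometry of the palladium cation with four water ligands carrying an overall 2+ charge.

Water is neutral; balancing the +2 overall charge requires Pd(II).
Palladium is a group-10 element; Pd(II) is therefore d⁸.
Coordination number: 4.
A 4d d⁸ ion has a large crystal-field splitting; square planar leaves the high-energy d_{x²−y²} orbital empty and maximises CFSE.

square planar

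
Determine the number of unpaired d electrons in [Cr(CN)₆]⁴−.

2 unpaired electrons

Each cyanide is −1; balancing the −4 overall charge requires Cr(II).
Chromium is a group-6 element; Cr(II) is therefore d⁴.
The spin state decides the count: Cyanide is a strong-field ligand (high in the spectrochemical series) for a first-row metal, so the complex is low-spin.
An octahedral low-spin d⁴ ion is t₂g⁴e_g⁰, giving 2 unpaired electrons.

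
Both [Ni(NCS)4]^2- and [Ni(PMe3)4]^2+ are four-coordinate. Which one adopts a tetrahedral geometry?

For [Ni(NCS)4]^2-: Summing ligand charges against the −2 overall charge gives an oxidation state of +2 for nickel. Group 10 minus oxidation state 2 gives a d⁸ configuration. Isothiocyanate is a weak-field ligand. With weak-field ligands the CFSE gain from square planar is small, so a 3d d⁸ ion takes the sterically preferred tetrahedral geometry. → tetrahedral.
For [Ni(PMe3)4]^2+: Trimethylphosphine is neutral; balancing the +2 overall charge requires Ni(II). Group 10 minus oxidation state 2 gives a d⁸ configuration. Trimethylphosphine is a strong-field ligand (high in the spectrochemical series). A 3d d⁸ ion with strong-field ligands gains enough CFSE to favour square planar over tetrahedral. → square planar.

[Ni(NCS)4]^2-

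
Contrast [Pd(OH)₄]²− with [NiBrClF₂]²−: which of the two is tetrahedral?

[NiBrClF₂]²−

For [Pd(OH)₄]²−: Ligand charges: each hydroxide is −1. With an overall charge of −2 the palladium centre must be in the +2 oxidation state. Palladium is a group-10 element; Pd(II) is therefore d⁸. A 4d d⁸ ion has a large crystal-field splitting; square planar leaves the high-energy d_{x²−y²} orbital empty and maximises CFSE. → square planar.
For [NiBrClF₂]²−: Summing ligand charges against the −2 overall charge gives an oxidation state of +2 for nickel. Group 10 minus oxidation state 2 gives a d⁸ configuration. Bromide, chloride, and fluoride are weak-field ligands. With weak-field ligands the CFSE gain from square planar is small, so a 3d d⁸ ion takes the sterically preferred tetrahedral geometry. → tetrahedral.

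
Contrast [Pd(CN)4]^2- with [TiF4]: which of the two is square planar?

For [Pd(CN)4]^2-: Ligand charges: each cyanide is −1. With an overall charge of −2 the palladium centre must be in the +2 oxidation state. Pd sits in group 10, so the d-electron count is 10 − 2 = 8. A 4d d⁸ ion has a large crystal-field splitting; square planar leaves the high-energy d_{x²−y²} orbital empty and maximises CFSE. → square planar.
For [TiF4]: Ligand charges: each fluoride is −1. With an overall charge of 0 the titanium centre must be in the +4 oxidation state. Group 4 minus oxidation state 4 gives a d⁰ configuration. A d⁰ ion has no crystal-field stabilisation preference between square planar and tetrahedral, so four ligands adopt the sterically favoured tetrahedral geometry. → tetrahedral.

[Pd(CN)4]^2-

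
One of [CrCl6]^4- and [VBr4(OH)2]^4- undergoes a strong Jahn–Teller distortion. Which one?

[CrCl6]^4-: Ligand charges: each chloride is −1. With an overall charge of −4 the chromium centre must be in the +2 oxidation state. Cr sits in group 6, so the d-electron count is 6 − 2 = 4. Chloride is a weak-field ligand for a first-row metal, so the complex is high-spin. The t₂g³e_g¹ (high-spin) configuration has an unevenly filled e_g set; the Jahn–Teller theorem predicts a tetragonal distortion (typically axial elongation) to lift the degeneracy.
[VBr4(OH)2]^4-: Ligand charges: each bromide is −1; each hydroxide is −1. With an overall charge of −4 the vanadium centre must be in the +2 oxidation state. Group 5 minus oxidation state 2 gives a d³ configuration. The d³ configuration leaves the e_g set evenly filled (or empty) — no strong Jahn–Teller driving force.

[CrCl6]^4-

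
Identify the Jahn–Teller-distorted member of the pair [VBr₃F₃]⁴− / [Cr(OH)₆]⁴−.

[Cr(OH)₆]⁴−

[VBr₃F₃]⁴−: Ligand charges: each bromide is −1; each fluoride is −1. With an overall charge of −4 the vanadium centre must be in the +2 oxidation state. Group 5 minus oxidation state 2 gives a d³ configuration. The d³ configuration leaves the e_g set evenly filled (or empty) — no strong Jahn–Teller driving force.
[Cr(OH)₆]⁴−: Each hydroxide is −1; balancing the −4 overall charge requires Cr(II). Chromium is a group-6 element; Cr(II) is therefore d⁴. Hydroxide is a weak-field ligand for a first-row metal, so the complex is high-spin. The t₂g³e_g¹ (high-spin) configuration has an unevenly filled e_g set; the Jahn–Teller theorem predicts a tetragonal distortion (typically axial elongation) to lift the degeneracy.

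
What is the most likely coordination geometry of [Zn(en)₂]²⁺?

tetrahedral

Ligand charges: ethylenediamine is neutral. With an overall charge of +2 the zinc centre must be in the +2 oxidation state.
Zinc is a group-12 element; Zn(II) is therefore d¹⁰.
Counting donor atoms: 2×ethylenediamine (bidentate) → 4 donors. Coordination number = 4.
A d¹⁰ ion has no crystal-field stabilisation preference between square planar and tetrahedral, so four ligands adopt the sterically favoured tetrahedral geometry.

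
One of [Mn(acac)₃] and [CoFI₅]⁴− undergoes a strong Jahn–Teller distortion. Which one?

[Mn(acac)₃]

[Mn(acac)₃]: Ligand charges: each acetylacetonate is −1. With an overall charge of 0 the manganese centre must be in the +3 oxidation state. Mn sits in group 7, so the d-electron count is 7 − 3 = 4. Acetylacetonate is a weak-field ligand for a first-row metal, so the complex is high-spin. The t₂g³e_g¹ (high-spin) configuration has an unevenly filled e_g set; the Jahn–Teller theorem predicts a tetragonal distortion (typically axial elongation) to lift the degeneracy.
[CoFI₅]⁴−: Ligand charges: each fluoride is −1; each iodide is −1. With an overall charge of −4 the cobalt centre must be in the +2 oxidation state. Cobalt is a group-9 element; Co(II) is therefore d⁷. Fluoride and iodide are weak-field ligands for a first-row metal, so the complex is high-spin. The d⁷ configuration leaves the e_g set evenly filled (or empty) — no strong Jahn–Teller driving force.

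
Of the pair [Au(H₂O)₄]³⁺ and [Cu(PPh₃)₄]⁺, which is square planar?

[Au(H₂O)₄]³⁺

For [Au(H₂O)₄]³⁺: Water is neutral; balancing the +3 overall charge requires Au(III). Au sits in group 11, so the d-electron count is 11 − 3 = 8. A 5d d⁸ ion has a large crystal-field splitting; square planar leaves the high-energy d_{x²−y²} orbital empty and maximises CFSE. → square planar.
For [Cu(PPh₃)₄]⁺: Summing ligand charges against the +1 overall charge gives an oxidation state of +1 for copper. Group 11 minus oxidation state 1 gives a d¹⁰ configuration. A d¹⁰ ion has no crystal-field stabilisation preference between square planar and tetrahedral, so four ligands adopt the sterically favoured tetrahedral geometry. → tetrahedral.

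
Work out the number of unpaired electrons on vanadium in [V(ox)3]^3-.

Ligand charges: each oxalate is −2. With an overall charge of −3 the vanadium centre must be in the +3 oxidation state.
V sits in group 5, so the d-electron count is 5 − 3 = 2.
Counting donor atoms: 3×oxalate (bidentate) → 6 donors. Coordination number = 6.
In an octahedral field the d² configuration is t₂g²e_g⁰ (only one arrangement possible), giving 2 unpaired electrons.

2 unpaired electrons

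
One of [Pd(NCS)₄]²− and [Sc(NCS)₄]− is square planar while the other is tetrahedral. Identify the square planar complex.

For [Pd(NCS)₄]²−: Each isothiocyanate is −1; balancing the −2 overall charge requires Pd(II). Pd sits in group 10, so the d-electron count is 10 − 2 = 8. A 4d d⁸ ion has a large crystal-field splitting; square planar leaves the high-energy d_{x²−y²} orbital empty and maximises CFSE. → square planar.
For [Sc(NCS)₄]−: Each isothiocyanate is −1; balancing the −1 overall charge requires Sc(III). Group 3 minus oxidation state 3 gives a d⁰ configuration. A d⁰ ion has no crystal-field stabilisation preference between square planar and tetrahedral, so four ligands adopt the sterically favoured tetrahedral geometry. → tetrahedral.

[Pd(NCS)₄]²−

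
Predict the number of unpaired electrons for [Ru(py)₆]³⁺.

Ligand charges: pyridine is neutral. With an overall charge of +3 the ruthenium centre must be in the +3 oxidation state.
Group 8 minus oxidation state 3 gives a d⁵ configuration.
The spin state decides the count: a 4d ion has a large Δₒ and is invariably low-spin.
An octahedral low-spin d⁵ ion is t₂g⁵e_g⁰, giving 1 unpaired electron.

1 unpaired electron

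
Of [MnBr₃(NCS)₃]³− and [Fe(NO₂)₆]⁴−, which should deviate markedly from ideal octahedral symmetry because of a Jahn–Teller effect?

[MnBr₃(NCS)₃]³−

[MnBr₃(NCS)₃]³−: Ligand charges: each bromide is −1; each isothiocyanate is −1. With an overall charge of −3 the manganese centre must be in the +3 oxidation state. Mn sits in group 7, so the d-electron count is 7 − 3 = 4. Bromide and isothiocyanate are weak-field ligands for a first-row metal, so the complex is high-spin. The t₂g³e_g¹ (high-spin) configuration has an unevenly filled e_g set; the Jahn–Teller theorem predicts a tetragonal distortion (typically axial elongation) to lift the degeneracy.
[Fe(NO₂)₆]⁴−: Each nitro (N-bound nitrite) is −1; balancing the −4 overall charge requires Fe(II). Fe sits in group 8, so the d-electron count is 8 − 2 = 6. Nitro (N-bound nitrite) is a strong-field ligand (high in the spectrochemical series) for a first-row metal, so the complex is low-spin. The d⁶ configuration leaves the e_g set evenly filled (or empty) — no strong Jahn–Teller driving force.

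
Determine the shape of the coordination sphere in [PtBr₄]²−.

square planar

Ligand charges: each bromide is −1. With an overall charge of −2 the platinum centre must be in the +2 oxidation state.
Pt sits in group 10, so the d-electron count is 10 − 2 = 8.
With 4 monodentate ligands the coordination number is 4.
A 5d d⁸ ion has a large crystal-field splitting; square planar leaves the high-energy d_{x²−y²} orbital empty and maximises CFSE.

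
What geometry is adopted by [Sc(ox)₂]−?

Ligand charges: each oxalate is −2. With an overall charge of −1 the scandium centre must be in the +3 oxidation state.
Scandium is a group-3 element; Sc(III) is therefore d⁰.
Counting donor atoms: 2×oxalate (bidentate) → 4 donors. Coordination number = 4.
A d⁰ ion has no crystal-field stabilisation preference between square planar and tetrahedral, so four ligands adopt the sterically favoured tetrahedral geometry.

tetrahedral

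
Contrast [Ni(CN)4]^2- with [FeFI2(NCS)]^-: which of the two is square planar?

For [Ni(CN)4]^2-: Summing ligand charges against the −2 overall charge gives an oxidation state of +2 for nickel. Nickel is a group-10 element; Ni(II) is therefore d⁸. Cyanide is a strong-field ligand (high in the spectrochemical series). A 3d d⁸ ion with strong-field ligands gains enough CFSE to favour square planar over tetrahedral. → square planar.
For [FeFI2(NCS)]^-: Ligand charges: each fluoride is −1; each iodide is −1; each isothiocyanate is −1. With an overall charge of −1 the iron centre must be in the +3 oxidation state. Iron is a group-8 element; Fe(III) is therefore d⁵. A high-spin d⁵ ion has zero CFSE in either geometry, so four ligands adopt the sterically favoured tetrahedral geometry. → tetrahedral.

[Ni(CN)4]^2-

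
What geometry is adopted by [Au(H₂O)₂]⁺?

linear

Summing ligand charges against the +1 overall charge gives an oxidation state of +1 for gold.
Gold is a group-11 element; Au(I) is therefore d¹⁰.
Coordination number: 2.
A d¹⁰ ion with only two ligands adopts a linear arrangement (sp hybridisation; no CFSE preference).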